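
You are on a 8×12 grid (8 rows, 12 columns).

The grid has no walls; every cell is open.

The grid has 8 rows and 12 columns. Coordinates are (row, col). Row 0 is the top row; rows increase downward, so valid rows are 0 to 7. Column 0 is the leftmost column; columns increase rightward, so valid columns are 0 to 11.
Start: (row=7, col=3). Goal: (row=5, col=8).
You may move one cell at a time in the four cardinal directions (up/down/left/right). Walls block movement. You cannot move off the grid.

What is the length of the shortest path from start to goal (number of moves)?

BFS from (row=7, col=3) until reaching (row=5, col=8):
  Distance 0: (row=7, col=3)
  Distance 1: (row=6, col=3), (row=7, col=2), (row=7, col=4)
  Distance 2: (row=5, col=3), (row=6, col=2), (row=6, col=4), (row=7, col=1), (row=7, col=5)
  Distance 3: (row=4, col=3), (row=5, col=2), (row=5, col=4), (row=6, col=1), (row=6, col=5), (row=7, col=0), (row=7, col=6)
  Distance 4: (row=3, col=3), (row=4, col=2), (row=4, col=4), (row=5, col=1), (row=5, col=5), (row=6, col=0), (row=6, col=6), (row=7, col=7)
  Distance 5: (row=2, col=3), (row=3, col=2), (row=3, col=4), (row=4, col=1), (row=4, col=5), (row=5, col=0), (row=5, col=6), (row=6, col=7), (row=7, col=8)
  Distance 6: (row=1, col=3), (row=2, col=2), (row=2, col=4), (row=3, col=1), (row=3, col=5), (row=4, col=0), (row=4, col=6), (row=5, col=7), (row=6, col=8), (row=7, col=9)
  Distance 7: (row=0, col=3), (row=1, col=2), (row=1, col=4), (row=2, col=1), (row=2, col=5), (row=3, col=0), (row=3, col=6), (row=4, col=7), (row=5, col=8), (row=6, col=9), (row=7, col=10)  <- goal reached here
One shortest path (7 moves): (row=7, col=3) -> (row=7, col=4) -> (row=7, col=5) -> (row=7, col=6) -> (row=7, col=7) -> (row=7, col=8) -> (row=6, col=8) -> (row=5, col=8)

Answer: Shortest path length: 7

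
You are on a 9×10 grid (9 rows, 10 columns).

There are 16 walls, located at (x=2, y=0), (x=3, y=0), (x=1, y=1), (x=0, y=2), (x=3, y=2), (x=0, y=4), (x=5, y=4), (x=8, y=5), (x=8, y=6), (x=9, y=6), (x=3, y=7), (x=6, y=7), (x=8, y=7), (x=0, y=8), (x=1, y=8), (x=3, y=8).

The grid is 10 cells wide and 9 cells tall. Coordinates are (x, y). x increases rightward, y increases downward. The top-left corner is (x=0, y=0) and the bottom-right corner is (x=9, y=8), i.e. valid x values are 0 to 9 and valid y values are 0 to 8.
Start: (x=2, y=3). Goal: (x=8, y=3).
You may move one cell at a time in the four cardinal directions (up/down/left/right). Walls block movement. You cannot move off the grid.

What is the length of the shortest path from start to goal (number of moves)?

BFS from (x=2, y=3) until reaching (x=8, y=3):
  Distance 0: (x=2, y=3)
  Distance 1: (x=2, y=2), (x=1, y=3), (x=3, y=3), (x=2, y=4)
  Distance 2: (x=2, y=1), (x=1, y=2), (x=0, y=3), (x=4, y=3), (x=1, y=4), (x=3, y=4), (x=2, y=5)
  Distance 3: (x=3, y=1), (x=4, y=2), (x=5, y=3), (x=4, y=4), (x=1, y=5), (x=3, y=5), (x=2, y=6)
  Distance 4: (x=4, y=1), (x=5, y=2), (x=6, y=3), (x=0, y=5), (x=4, y=5), (x=1, y=6), (x=3, y=6), (x=2, y=7)
  Distance 5: (x=4, y=0), (x=5, y=1), (x=6, y=2), (x=7, y=3), (x=6, y=4), (x=5, y=5), (x=0, y=6), (x=4, y=6), (x=1, y=7), (x=2, y=8)
  Distance 6: (x=5, y=0), (x=6, y=1), (x=7, y=2), (x=8, y=3), (x=7, y=4), (x=6, y=5), (x=5, y=6), (x=0, y=7), (x=4, y=7)  <- goal reached here
One shortest path (6 moves): (x=2, y=3) -> (x=3, y=3) -> (x=4, y=3) -> (x=5, y=3) -> (x=6, y=3) -> (x=7, y=3) -> (x=8, y=3)

Answer: Shortest path length: 6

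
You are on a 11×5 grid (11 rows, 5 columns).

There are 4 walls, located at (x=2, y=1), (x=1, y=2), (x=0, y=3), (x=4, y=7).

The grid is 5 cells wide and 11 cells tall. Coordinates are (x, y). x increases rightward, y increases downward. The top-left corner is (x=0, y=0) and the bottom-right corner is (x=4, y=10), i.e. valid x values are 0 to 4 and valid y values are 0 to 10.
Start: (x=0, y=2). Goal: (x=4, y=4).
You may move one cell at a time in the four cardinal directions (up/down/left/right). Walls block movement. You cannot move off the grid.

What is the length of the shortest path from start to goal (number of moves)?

BFS from (x=0, y=2) until reaching (x=4, y=4):
  Distance 0: (x=0, y=2)
  Distance 1: (x=0, y=1)
  Distance 2: (x=0, y=0), (x=1, y=1)
  Distance 3: (x=1, y=0)
  Distance 4: (x=2, y=0)
  Distance 5: (x=3, y=0)
  Distance 6: (x=4, y=0), (x=3, y=1)
  Distance 7: (x=4, y=1), (x=3, y=2)
  Distance 8: (x=2, y=2), (x=4, y=2), (x=3, y=3)
  Distance 9: (x=2, y=3), (x=4, y=3), (x=3, y=4)
  Distance 10: (x=1, y=3), (x=2, y=4), (x=4, y=4), (x=3, y=5)  <- goal reached here
One shortest path (10 moves): (x=0, y=2) -> (x=0, y=1) -> (x=1, y=1) -> (x=1, y=0) -> (x=2, y=0) -> (x=3, y=0) -> (x=4, y=0) -> (x=4, y=1) -> (x=4, y=2) -> (x=4, y=3) -> (x=4, y=4)

Answer: Shortest path length: 10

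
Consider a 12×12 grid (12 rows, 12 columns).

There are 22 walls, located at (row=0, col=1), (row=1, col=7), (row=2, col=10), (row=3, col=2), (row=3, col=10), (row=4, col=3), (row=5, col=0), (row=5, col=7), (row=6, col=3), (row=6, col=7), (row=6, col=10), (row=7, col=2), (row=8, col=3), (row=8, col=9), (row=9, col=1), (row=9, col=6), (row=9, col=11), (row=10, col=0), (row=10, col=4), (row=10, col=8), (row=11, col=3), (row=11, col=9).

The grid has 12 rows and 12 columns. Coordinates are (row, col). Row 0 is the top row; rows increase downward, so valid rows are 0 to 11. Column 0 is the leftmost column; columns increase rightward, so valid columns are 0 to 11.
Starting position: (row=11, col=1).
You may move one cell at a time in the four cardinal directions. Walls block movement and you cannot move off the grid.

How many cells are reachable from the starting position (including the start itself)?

Answer: Reachable cells: 122

Derivation:
BFS flood-fill from (row=11, col=1):
  Distance 0: (row=11, col=1)
  Distance 1: (row=10, col=1), (row=11, col=0), (row=11, col=2)
  Distance 2: (row=10, col=2)
  Distance 3: (row=9, col=2), (row=10, col=3)
  Distance 4: (row=8, col=2), (row=9, col=3)
  Distance 5: (row=8, col=1), (row=9, col=4)
  Distance 6: (row=7, col=1), (row=8, col=0), (row=8, col=4), (row=9, col=5)
  Distance 7: (row=6, col=1), (row=7, col=0), (row=7, col=4), (row=8, col=5), (row=9, col=0), (row=10, col=5)
  Distance 8: (row=5, col=1), (row=6, col=0), (row=6, col=2), (row=6, col=4), (row=7, col=3), (row=7, col=5), (row=8, col=6), (row=10, col=6), (row=11, col=5)
  Distance 9: (row=4, col=1), (row=5, col=2), (row=5, col=4), (row=6, col=5), (row=7, col=6), (row=8, col=7), (row=10, col=7), (row=11, col=4), (row=11, col=6)
  Distance 10: (row=3, col=1), (row=4, col=0), (row=4, col=2), (row=4, col=4), (row=5, col=3), (row=5, col=5), (row=6, col=6), (row=7, col=7), (row=8, col=8), (row=9, col=7), (row=11, col=7)
  Distance 11: (row=2, col=1), (row=3, col=0), (row=3, col=4), (row=4, col=5), (row=5, col=6), (row=7, col=8), (row=9, col=8), (row=11, col=8)
  Distance 12: (row=1, col=1), (row=2, col=0), (row=2, col=2), (row=2, col=4), (row=3, col=3), (row=3, col=5), (row=4, col=6), (row=6, col=8), (row=7, col=9), (row=9, col=9)
  Distance 13: (row=1, col=0), (row=1, col=2), (row=1, col=4), (row=2, col=3), (row=2, col=5), (row=3, col=6), (row=4, col=7), (row=5, col=8), (row=6, col=9), (row=7, col=10), (row=9, col=10), (row=10, col=9)
  Distance 14: (row=0, col=0), (row=0, col=2), (row=0, col=4), (row=1, col=3), (row=1, col=5), (row=2, col=6), (row=3, col=7), (row=4, col=8), (row=5, col=9), (row=7, col=11), (row=8, col=10), (row=10, col=10)
  Distance 15: (row=0, col=3), (row=0, col=5), (row=1, col=6), (row=2, col=7), (row=3, col=8), (row=4, col=9), (row=5, col=10), (row=6, col=11), (row=8, col=11), (row=10, col=11), (row=11, col=10)
  Distance 16: (row=0, col=6), (row=2, col=8), (row=3, col=9), (row=4, col=10), (row=5, col=11), (row=11, col=11)
  Distance 17: (row=0, col=7), (row=1, col=8), (row=2, col=9), (row=4, col=11)
  Distance 18: (row=0, col=8), (row=1, col=9), (row=3, col=11)
  Distance 19: (row=0, col=9), (row=1, col=10), (row=2, col=11)
  Distance 20: (row=0, col=10), (row=1, col=11)
  Distance 21: (row=0, col=11)
Total reachable: 122 (grid has 122 open cells total)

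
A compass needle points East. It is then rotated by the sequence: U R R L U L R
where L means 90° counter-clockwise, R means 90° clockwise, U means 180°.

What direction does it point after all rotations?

Start: East
  U (U-turn (180°)) -> West
  R (right (90° clockwise)) -> North
  R (right (90° clockwise)) -> East
  L (left (90° counter-clockwise)) -> North
  U (U-turn (180°)) -> South
  L (left (90° counter-clockwise)) -> East
  R (right (90° clockwise)) -> South
Final: South

Answer: Final heading: South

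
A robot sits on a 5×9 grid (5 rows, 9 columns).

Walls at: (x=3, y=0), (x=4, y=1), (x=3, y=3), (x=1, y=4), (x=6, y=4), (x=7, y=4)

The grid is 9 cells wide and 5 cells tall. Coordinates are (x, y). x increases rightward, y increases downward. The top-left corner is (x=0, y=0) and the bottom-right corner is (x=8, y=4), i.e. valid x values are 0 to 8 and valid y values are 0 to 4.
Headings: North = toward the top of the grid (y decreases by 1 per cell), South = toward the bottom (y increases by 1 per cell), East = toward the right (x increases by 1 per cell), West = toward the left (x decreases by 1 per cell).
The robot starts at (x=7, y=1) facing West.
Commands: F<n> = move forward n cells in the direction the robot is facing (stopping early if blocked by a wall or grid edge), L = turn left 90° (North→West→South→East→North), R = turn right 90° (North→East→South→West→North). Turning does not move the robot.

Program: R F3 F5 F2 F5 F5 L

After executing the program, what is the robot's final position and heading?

Start: (x=7, y=1), facing West
  R: turn right, now facing North
  F3: move forward 1/3 (blocked), now at (x=7, y=0)
  F5: move forward 0/5 (blocked), now at (x=7, y=0)
  F2: move forward 0/2 (blocked), now at (x=7, y=0)
  F5: move forward 0/5 (blocked), now at (x=7, y=0)
  F5: move forward 0/5 (blocked), now at (x=7, y=0)
  L: turn left, now facing West
Final: (x=7, y=0), facing West

Answer: Final position: (x=7, y=0), facing West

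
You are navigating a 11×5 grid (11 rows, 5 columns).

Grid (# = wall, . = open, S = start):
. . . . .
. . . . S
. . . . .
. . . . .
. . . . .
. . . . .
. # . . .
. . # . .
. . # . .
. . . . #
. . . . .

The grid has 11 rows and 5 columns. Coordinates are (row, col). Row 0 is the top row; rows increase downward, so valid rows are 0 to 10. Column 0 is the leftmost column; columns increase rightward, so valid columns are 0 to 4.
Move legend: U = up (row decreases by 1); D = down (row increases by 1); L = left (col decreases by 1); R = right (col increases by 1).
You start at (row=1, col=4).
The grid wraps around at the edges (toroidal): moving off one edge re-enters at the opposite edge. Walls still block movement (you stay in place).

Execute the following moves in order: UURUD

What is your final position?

Answer: Final position: (row=10, col=0)

Derivation:
Start: (row=1, col=4)
  U (up): (row=1, col=4) -> (row=0, col=4)
  U (up): (row=0, col=4) -> (row=10, col=4)
  R (right): (row=10, col=4) -> (row=10, col=0)
  U (up): (row=10, col=0) -> (row=9, col=0)
  D (down): (row=9, col=0) -> (row=10, col=0)
Final: (row=10, col=0)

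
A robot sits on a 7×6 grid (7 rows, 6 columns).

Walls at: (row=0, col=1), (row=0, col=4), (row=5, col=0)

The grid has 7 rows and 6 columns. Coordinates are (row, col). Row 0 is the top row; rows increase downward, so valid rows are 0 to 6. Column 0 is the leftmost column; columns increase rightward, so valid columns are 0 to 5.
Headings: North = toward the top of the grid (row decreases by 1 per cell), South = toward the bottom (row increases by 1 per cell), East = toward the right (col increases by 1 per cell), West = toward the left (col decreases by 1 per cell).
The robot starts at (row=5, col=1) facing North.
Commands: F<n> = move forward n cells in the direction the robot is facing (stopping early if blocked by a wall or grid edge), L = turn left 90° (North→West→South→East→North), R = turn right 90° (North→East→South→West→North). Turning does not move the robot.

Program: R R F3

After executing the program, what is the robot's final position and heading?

Answer: Final position: (row=6, col=1), facing South

Derivation:
Start: (row=5, col=1), facing North
  R: turn right, now facing East
  R: turn right, now facing South
  F3: move forward 1/3 (blocked), now at (row=6, col=1)
Final: (row=6, col=1), facing South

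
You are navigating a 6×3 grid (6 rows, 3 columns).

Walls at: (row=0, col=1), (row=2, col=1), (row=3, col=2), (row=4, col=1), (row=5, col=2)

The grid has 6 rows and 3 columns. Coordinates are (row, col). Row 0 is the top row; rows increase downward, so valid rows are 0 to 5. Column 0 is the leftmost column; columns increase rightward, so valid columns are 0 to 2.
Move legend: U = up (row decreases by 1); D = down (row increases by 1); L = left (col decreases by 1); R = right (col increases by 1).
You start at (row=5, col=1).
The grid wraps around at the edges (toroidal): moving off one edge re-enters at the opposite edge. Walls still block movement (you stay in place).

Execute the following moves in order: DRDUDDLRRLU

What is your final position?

Start: (row=5, col=1)
  D (down): blocked, stay at (row=5, col=1)
  R (right): blocked, stay at (row=5, col=1)
  D (down): blocked, stay at (row=5, col=1)
  U (up): blocked, stay at (row=5, col=1)
  D (down): blocked, stay at (row=5, col=1)
  D (down): blocked, stay at (row=5, col=1)
  L (left): (row=5, col=1) -> (row=5, col=0)
  R (right): (row=5, col=0) -> (row=5, col=1)
  R (right): blocked, stay at (row=5, col=1)
  L (left): (row=5, col=1) -> (row=5, col=0)
  U (up): (row=5, col=0) -> (row=4, col=0)
Final: (row=4, col=0)

Answer: Final position: (row=4, col=0)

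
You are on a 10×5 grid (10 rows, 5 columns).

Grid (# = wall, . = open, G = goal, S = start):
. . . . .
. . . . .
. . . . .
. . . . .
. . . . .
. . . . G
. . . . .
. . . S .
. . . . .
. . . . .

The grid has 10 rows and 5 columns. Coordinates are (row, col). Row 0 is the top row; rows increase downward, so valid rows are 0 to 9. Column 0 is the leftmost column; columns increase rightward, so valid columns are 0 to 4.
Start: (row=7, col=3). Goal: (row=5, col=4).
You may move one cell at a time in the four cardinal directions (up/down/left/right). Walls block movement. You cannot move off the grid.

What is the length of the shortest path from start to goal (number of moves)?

Answer: Shortest path length: 3

Derivation:
BFS from (row=7, col=3) until reaching (row=5, col=4):
  Distance 0: (row=7, col=3)
  Distance 1: (row=6, col=3), (row=7, col=2), (row=7, col=4), (row=8, col=3)
  Distance 2: (row=5, col=3), (row=6, col=2), (row=6, col=4), (row=7, col=1), (row=8, col=2), (row=8, col=4), (row=9, col=3)
  Distance 3: (row=4, col=3), (row=5, col=2), (row=5, col=4), (row=6, col=1), (row=7, col=0), (row=8, col=1), (row=9, col=2), (row=9, col=4)  <- goal reached here
One shortest path (3 moves): (row=7, col=3) -> (row=7, col=4) -> (row=6, col=4) -> (row=5, col=4)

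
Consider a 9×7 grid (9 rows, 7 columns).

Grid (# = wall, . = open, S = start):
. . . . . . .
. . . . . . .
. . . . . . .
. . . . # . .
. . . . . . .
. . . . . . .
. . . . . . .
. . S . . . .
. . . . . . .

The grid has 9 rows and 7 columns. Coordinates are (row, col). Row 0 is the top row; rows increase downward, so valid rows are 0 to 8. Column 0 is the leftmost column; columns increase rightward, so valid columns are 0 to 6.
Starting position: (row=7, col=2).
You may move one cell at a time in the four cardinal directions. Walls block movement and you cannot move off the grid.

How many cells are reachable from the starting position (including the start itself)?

BFS flood-fill from (row=7, col=2):
  Distance 0: (row=7, col=2)
  Distance 1: (row=6, col=2), (row=7, col=1), (row=7, col=3), (row=8, col=2)
  Distance 2: (row=5, col=2), (row=6, col=1), (row=6, col=3), (row=7, col=0), (row=7, col=4), (row=8, col=1), (row=8, col=3)
  Distance 3: (row=4, col=2), (row=5, col=1), (row=5, col=3), (row=6, col=0), (row=6, col=4), (row=7, col=5), (row=8, col=0), (row=8, col=4)
  Distance 4: (row=3, col=2), (row=4, col=1), (row=4, col=3), (row=5, col=0), (row=5, col=4), (row=6, col=5), (row=7, col=6), (row=8, col=5)
  Distance 5: (row=2, col=2), (row=3, col=1), (row=3, col=3), (row=4, col=0), (row=4, col=4), (row=5, col=5), (row=6, col=6), (row=8, col=6)
  Distance 6: (row=1, col=2), (row=2, col=1), (row=2, col=3), (row=3, col=0), (row=4, col=5), (row=5, col=6)
  Distance 7: (row=0, col=2), (row=1, col=1), (row=1, col=3), (row=2, col=0), (row=2, col=4), (row=3, col=5), (row=4, col=6)
  Distance 8: (row=0, col=1), (row=0, col=3), (row=1, col=0), (row=1, col=4), (row=2, col=5), (row=3, col=6)
  Distance 9: (row=0, col=0), (row=0, col=4), (row=1, col=5), (row=2, col=6)
  Distance 10: (row=0, col=5), (row=1, col=6)
  Distance 11: (row=0, col=6)
Total reachable: 62 (grid has 62 open cells total)

Answer: Reachable cells: 62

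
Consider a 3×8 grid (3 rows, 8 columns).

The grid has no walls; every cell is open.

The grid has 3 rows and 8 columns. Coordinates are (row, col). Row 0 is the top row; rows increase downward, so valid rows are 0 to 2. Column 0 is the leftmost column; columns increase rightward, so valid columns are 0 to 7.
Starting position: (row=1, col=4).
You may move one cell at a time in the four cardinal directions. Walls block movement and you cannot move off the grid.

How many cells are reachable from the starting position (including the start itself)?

BFS flood-fill from (row=1, col=4):
  Distance 0: (row=1, col=4)
  Distance 1: (row=0, col=4), (row=1, col=3), (row=1, col=5), (row=2, col=4)
  Distance 2: (row=0, col=3), (row=0, col=5), (row=1, col=2), (row=1, col=6), (row=2, col=3), (row=2, col=5)
  Distance 3: (row=0, col=2), (row=0, col=6), (row=1, col=1), (row=1, col=7), (row=2, col=2), (row=2, col=6)
  Distance 4: (row=0, col=1), (row=0, col=7), (row=1, col=0), (row=2, col=1), (row=2, col=7)
  Distance 5: (row=0, col=0), (row=2, col=0)
Total reachable: 24 (grid has 24 open cells total)

Answer: Reachable cells: 24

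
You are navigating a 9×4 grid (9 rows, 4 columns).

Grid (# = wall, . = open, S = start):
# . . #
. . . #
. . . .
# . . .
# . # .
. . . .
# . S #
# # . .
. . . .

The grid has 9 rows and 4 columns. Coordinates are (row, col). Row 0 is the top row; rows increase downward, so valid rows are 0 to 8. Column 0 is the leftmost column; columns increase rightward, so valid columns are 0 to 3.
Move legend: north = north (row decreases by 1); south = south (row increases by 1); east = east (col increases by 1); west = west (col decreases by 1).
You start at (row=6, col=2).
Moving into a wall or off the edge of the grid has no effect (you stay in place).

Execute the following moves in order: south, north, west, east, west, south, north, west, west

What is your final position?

Answer: Final position: (row=5, col=0)

Derivation:
Start: (row=6, col=2)
  south (south): (row=6, col=2) -> (row=7, col=2)
  north (north): (row=7, col=2) -> (row=6, col=2)
  west (west): (row=6, col=2) -> (row=6, col=1)
  east (east): (row=6, col=1) -> (row=6, col=2)
  west (west): (row=6, col=2) -> (row=6, col=1)
  south (south): blocked, stay at (row=6, col=1)
  north (north): (row=6, col=1) -> (row=5, col=1)
  west (west): (row=5, col=1) -> (row=5, col=0)
  west (west): blocked, stay at (row=5, col=0)
Final: (row=5, col=0)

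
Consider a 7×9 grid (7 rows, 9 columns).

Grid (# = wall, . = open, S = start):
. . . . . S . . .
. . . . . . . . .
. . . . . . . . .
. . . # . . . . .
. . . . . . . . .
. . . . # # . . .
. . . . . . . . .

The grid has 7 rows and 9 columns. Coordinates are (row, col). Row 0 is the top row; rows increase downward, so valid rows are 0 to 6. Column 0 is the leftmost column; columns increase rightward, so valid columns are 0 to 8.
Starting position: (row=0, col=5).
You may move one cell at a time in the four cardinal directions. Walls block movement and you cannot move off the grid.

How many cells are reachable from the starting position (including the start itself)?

Answer: Reachable cells: 60

Derivation:
BFS flood-fill from (row=0, col=5):
  Distance 0: (row=0, col=5)
  Distance 1: (row=0, col=4), (row=0, col=6), (row=1, col=5)
  Distance 2: (row=0, col=3), (row=0, col=7), (row=1, col=4), (row=1, col=6), (row=2, col=5)
  Distance 3: (row=0, col=2), (row=0, col=8), (row=1, col=3), (row=1, col=7), (row=2, col=4), (row=2, col=6), (row=3, col=5)
  Distance 4: (row=0, col=1), (row=1, col=2), (row=1, col=8), (row=2, col=3), (row=2, col=7), (row=3, col=4), (row=3, col=6), (row=4, col=5)
  Distance 5: (row=0, col=0), (row=1, col=1), (row=2, col=2), (row=2, col=8), (row=3, col=7), (row=4, col=4), (row=4, col=6)
  Distance 6: (row=1, col=0), (row=2, col=1), (row=3, col=2), (row=3, col=8), (row=4, col=3), (row=4, col=7), (row=5, col=6)
  Distance 7: (row=2, col=0), (row=3, col=1), (row=4, col=2), (row=4, col=8), (row=5, col=3), (row=5, col=7), (row=6, col=6)
  Distance 8: (row=3, col=0), (row=4, col=1), (row=5, col=2), (row=5, col=8), (row=6, col=3), (row=6, col=5), (row=6, col=7)
  Distance 9: (row=4, col=0), (row=5, col=1), (row=6, col=2), (row=6, col=4), (row=6, col=8)
  Distance 10: (row=5, col=0), (row=6, col=1)
  Distance 11: (row=6, col=0)
Total reachable: 60 (grid has 60 open cells total)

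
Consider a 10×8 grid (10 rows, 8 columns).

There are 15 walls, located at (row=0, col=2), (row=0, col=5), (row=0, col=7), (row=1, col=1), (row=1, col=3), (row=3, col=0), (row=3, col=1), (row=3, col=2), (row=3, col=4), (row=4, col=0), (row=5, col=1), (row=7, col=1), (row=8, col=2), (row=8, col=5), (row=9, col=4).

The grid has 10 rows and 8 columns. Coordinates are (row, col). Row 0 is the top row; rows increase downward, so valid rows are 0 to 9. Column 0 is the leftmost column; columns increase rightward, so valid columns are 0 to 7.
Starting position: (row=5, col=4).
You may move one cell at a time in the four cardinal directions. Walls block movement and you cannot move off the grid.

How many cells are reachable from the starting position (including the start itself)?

BFS flood-fill from (row=5, col=4):
  Distance 0: (row=5, col=4)
  Distance 1: (row=4, col=4), (row=5, col=3), (row=5, col=5), (row=6, col=4)
  Distance 2: (row=4, col=3), (row=4, col=5), (row=5, col=2), (row=5, col=6), (row=6, col=3), (row=6, col=5), (row=7, col=4)
  Distance 3: (row=3, col=3), (row=3, col=5), (row=4, col=2), (row=4, col=6), (row=5, col=7), (row=6, col=2), (row=6, col=6), (row=7, col=3), (row=7, col=5), (row=8, col=4)
  Distance 4: (row=2, col=3), (row=2, col=5), (row=3, col=6), (row=4, col=1), (row=4, col=7), (row=6, col=1), (row=6, col=7), (row=7, col=2), (row=7, col=6), (row=8, col=3)
  Distance 5: (row=1, col=5), (row=2, col=2), (row=2, col=4), (row=2, col=6), (row=3, col=7), (row=6, col=0), (row=7, col=7), (row=8, col=6), (row=9, col=3)
  Distance 6: (row=1, col=2), (row=1, col=4), (row=1, col=6), (row=2, col=1), (row=2, col=7), (row=5, col=0), (row=7, col=0), (row=8, col=7), (row=9, col=2), (row=9, col=6)
  Distance 7: (row=0, col=4), (row=0, col=6), (row=1, col=7), (row=2, col=0), (row=8, col=0), (row=9, col=1), (row=9, col=5), (row=9, col=7)
  Distance 8: (row=0, col=3), (row=1, col=0), (row=8, col=1), (row=9, col=0)
  Distance 9: (row=0, col=0)
  Distance 10: (row=0, col=1)
Total reachable: 65 (grid has 65 open cells total)

Answer: Reachable cells: 65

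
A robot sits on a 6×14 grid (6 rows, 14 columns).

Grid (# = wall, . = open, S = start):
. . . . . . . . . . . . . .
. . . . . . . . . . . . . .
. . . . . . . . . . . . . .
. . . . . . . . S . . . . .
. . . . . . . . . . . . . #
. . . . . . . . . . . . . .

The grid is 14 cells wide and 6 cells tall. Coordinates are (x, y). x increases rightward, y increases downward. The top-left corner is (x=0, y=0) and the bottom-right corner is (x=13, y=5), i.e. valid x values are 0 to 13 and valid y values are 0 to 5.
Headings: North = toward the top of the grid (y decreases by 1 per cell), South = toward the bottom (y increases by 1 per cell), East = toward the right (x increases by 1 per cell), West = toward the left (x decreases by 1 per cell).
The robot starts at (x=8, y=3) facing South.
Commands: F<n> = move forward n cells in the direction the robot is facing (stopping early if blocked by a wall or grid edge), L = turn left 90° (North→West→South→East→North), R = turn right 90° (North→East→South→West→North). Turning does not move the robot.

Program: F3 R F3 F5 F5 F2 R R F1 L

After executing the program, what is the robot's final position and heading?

Start: (x=8, y=3), facing South
  F3: move forward 2/3 (blocked), now at (x=8, y=5)
  R: turn right, now facing West
  F3: move forward 3, now at (x=5, y=5)
  F5: move forward 5, now at (x=0, y=5)
  F5: move forward 0/5 (blocked), now at (x=0, y=5)
  F2: move forward 0/2 (blocked), now at (x=0, y=5)
  R: turn right, now facing North
  R: turn right, now facing East
  F1: move forward 1, now at (x=1, y=5)
  L: turn left, now facing North
Final: (x=1, y=5), facing North

Answer: Final position: (x=1, y=5), facing North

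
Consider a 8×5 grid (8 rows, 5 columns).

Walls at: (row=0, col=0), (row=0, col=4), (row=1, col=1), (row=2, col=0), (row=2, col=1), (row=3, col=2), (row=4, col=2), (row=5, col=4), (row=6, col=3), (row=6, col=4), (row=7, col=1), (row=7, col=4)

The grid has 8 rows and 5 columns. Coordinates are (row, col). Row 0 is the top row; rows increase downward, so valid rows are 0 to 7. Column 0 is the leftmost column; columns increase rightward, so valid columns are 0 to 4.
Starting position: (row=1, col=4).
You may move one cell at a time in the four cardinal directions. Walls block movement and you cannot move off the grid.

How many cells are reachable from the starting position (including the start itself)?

BFS flood-fill from (row=1, col=4):
  Distance 0: (row=1, col=4)
  Distance 1: (row=1, col=3), (row=2, col=4)
  Distance 2: (row=0, col=3), (row=1, col=2), (row=2, col=3), (row=3, col=4)
  Distance 3: (row=0, col=2), (row=2, col=2), (row=3, col=3), (row=4, col=4)
  Distance 4: (row=0, col=1), (row=4, col=3)
  Distance 5: (row=5, col=3)
  Distance 6: (row=5, col=2)
  Distance 7: (row=5, col=1), (row=6, col=2)
  Distance 8: (row=4, col=1), (row=5, col=0), (row=6, col=1), (row=7, col=2)
  Distance 9: (row=3, col=1), (row=4, col=0), (row=6, col=0), (row=7, col=3)
  Distance 10: (row=3, col=0), (row=7, col=0)
Total reachable: 27 (grid has 28 open cells total)

Answer: Reachable cells: 27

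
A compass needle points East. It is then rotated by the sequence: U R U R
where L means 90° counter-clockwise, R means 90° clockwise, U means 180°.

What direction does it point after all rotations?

Start: East
  U (U-turn (180°)) -> West
  R (right (90° clockwise)) -> North
  U (U-turn (180°)) -> South
  R (right (90° clockwise)) -> West
Final: West

Answer: Final heading: West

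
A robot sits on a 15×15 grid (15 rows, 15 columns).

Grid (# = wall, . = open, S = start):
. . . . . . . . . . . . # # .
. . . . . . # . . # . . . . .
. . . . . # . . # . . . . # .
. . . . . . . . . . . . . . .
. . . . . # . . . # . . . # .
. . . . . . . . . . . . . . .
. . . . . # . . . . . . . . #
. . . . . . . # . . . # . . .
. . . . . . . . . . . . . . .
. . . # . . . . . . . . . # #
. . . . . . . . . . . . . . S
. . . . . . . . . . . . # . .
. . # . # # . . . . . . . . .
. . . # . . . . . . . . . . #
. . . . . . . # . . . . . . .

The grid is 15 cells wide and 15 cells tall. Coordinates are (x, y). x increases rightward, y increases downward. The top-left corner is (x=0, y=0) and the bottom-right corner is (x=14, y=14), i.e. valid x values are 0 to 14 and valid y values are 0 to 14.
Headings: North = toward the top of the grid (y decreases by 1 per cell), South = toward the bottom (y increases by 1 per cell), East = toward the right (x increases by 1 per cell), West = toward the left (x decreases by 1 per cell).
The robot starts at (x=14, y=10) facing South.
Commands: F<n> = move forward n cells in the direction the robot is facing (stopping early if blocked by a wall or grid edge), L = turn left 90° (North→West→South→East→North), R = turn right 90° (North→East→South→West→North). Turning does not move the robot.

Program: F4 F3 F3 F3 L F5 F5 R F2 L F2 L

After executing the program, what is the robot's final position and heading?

Answer: Final position: (x=14, y=12), facing North

Derivation:
Start: (x=14, y=10), facing South
  F4: move forward 2/4 (blocked), now at (x=14, y=12)
  [×3]F3: move forward 0/3 (blocked), now at (x=14, y=12)
  L: turn left, now facing East
  F5: move forward 0/5 (blocked), now at (x=14, y=12)
  F5: move forward 0/5 (blocked), now at (x=14, y=12)
  R: turn right, now facing South
  F2: move forward 0/2 (blocked), now at (x=14, y=12)
  L: turn left, now facing East
  F2: move forward 0/2 (blocked), now at (x=14, y=12)
  L: turn left, now facing North
Final: (x=14, y=12), facing North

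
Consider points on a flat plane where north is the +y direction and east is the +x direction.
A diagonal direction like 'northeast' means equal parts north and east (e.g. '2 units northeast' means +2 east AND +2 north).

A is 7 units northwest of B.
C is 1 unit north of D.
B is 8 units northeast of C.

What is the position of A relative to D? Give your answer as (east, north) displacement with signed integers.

Answer: A is at (east=1, north=16) relative to D.

Derivation:
Place D at the origin (east=0, north=0).
  C is 1 unit north of D: delta (east=+0, north=+1); C at (east=0, north=1).
  B is 8 units northeast of C: delta (east=+8, north=+8); B at (east=8, north=9).
  A is 7 units northwest of B: delta (east=-7, north=+7); A at (east=1, north=16).
Therefore A relative to D: (east=1, north=16).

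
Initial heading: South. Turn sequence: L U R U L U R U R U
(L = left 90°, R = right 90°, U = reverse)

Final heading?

Start: South
  L (left (90° counter-clockwise)) -> East
  U (U-turn (180°)) -> West
  R (right (90° clockwise)) -> North
  U (U-turn (180°)) -> South
  L (left (90° counter-clockwise)) -> East
  U (U-turn (180°)) -> West
  R (right (90° clockwise)) -> North
  U (U-turn (180°)) -> South
  R (right (90° clockwise)) -> West
  U (U-turn (180°)) -> East
Final: East

Answer: Final heading: East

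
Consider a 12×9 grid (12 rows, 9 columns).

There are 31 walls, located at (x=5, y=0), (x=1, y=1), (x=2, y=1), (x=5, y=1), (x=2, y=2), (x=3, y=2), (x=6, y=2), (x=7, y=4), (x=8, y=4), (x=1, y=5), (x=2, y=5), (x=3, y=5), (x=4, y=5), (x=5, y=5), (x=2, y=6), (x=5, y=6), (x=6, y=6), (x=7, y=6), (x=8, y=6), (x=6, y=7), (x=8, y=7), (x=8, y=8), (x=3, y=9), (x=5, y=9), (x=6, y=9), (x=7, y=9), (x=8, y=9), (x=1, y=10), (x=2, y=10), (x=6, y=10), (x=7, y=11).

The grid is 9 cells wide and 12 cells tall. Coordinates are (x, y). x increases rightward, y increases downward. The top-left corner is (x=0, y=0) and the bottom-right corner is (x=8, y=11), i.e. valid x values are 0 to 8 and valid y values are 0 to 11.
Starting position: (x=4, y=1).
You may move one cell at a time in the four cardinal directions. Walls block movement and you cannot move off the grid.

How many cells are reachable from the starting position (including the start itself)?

Answer: Reachable cells: 74

Derivation:
BFS flood-fill from (x=4, y=1):
  Distance 0: (x=4, y=1)
  Distance 1: (x=4, y=0), (x=3, y=1), (x=4, y=2)
  Distance 2: (x=3, y=0), (x=5, y=2), (x=4, y=3)
  Distance 3: (x=2, y=0), (x=3, y=3), (x=5, y=3), (x=4, y=4)
  Distance 4: (x=1, y=0), (x=2, y=3), (x=6, y=3), (x=3, y=4), (x=5, y=4)
  Distance 5: (x=0, y=0), (x=1, y=3), (x=7, y=3), (x=2, y=4), (x=6, y=4)
  Distance 6: (x=0, y=1), (x=1, y=2), (x=7, y=2), (x=0, y=3), (x=8, y=3), (x=1, y=4), (x=6, y=5)
  Distance 7: (x=7, y=1), (x=0, y=2), (x=8, y=2), (x=0, y=4), (x=7, y=5)
  Distance 8: (x=7, y=0), (x=6, y=1), (x=8, y=1), (x=0, y=5), (x=8, y=5)
  Distance 9: (x=6, y=0), (x=8, y=0), (x=0, y=6)
  Distance 10: (x=1, y=6), (x=0, y=7)
  Distance 11: (x=1, y=7), (x=0, y=8)
  Distance 12: (x=2, y=7), (x=1, y=8), (x=0, y=9)
  Distance 13: (x=3, y=7), (x=2, y=8), (x=1, y=9), (x=0, y=10)
  Distance 14: (x=3, y=6), (x=4, y=7), (x=3, y=8), (x=2, y=9), (x=0, y=11)
  Distance 15: (x=4, y=6), (x=5, y=7), (x=4, y=8), (x=1, y=11)
  Distance 16: (x=5, y=8), (x=4, y=9), (x=2, y=11)
  Distance 17: (x=6, y=8), (x=4, y=10), (x=3, y=11)
  Distance 18: (x=7, y=8), (x=3, y=10), (x=5, y=10), (x=4, y=11)
  Distance 19: (x=7, y=7), (x=5, y=11)
  Distance 20: (x=6, y=11)
Total reachable: 74 (grid has 77 open cells total)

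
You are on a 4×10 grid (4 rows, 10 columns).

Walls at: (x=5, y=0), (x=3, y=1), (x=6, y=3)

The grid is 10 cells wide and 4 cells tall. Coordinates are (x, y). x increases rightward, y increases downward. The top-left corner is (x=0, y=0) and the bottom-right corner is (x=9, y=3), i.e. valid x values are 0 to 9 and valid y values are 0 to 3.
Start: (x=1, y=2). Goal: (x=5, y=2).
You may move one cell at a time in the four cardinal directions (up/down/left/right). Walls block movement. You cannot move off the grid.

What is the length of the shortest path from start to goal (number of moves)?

Answer: Shortest path length: 4

Derivation:
BFS from (x=1, y=2) until reaching (x=5, y=2):
  Distance 0: (x=1, y=2)
  Distance 1: (x=1, y=1), (x=0, y=2), (x=2, y=2), (x=1, y=3)
  Distance 2: (x=1, y=0), (x=0, y=1), (x=2, y=1), (x=3, y=2), (x=0, y=3), (x=2, y=3)
  Distance 3: (x=0, y=0), (x=2, y=0), (x=4, y=2), (x=3, y=3)
  Distance 4: (x=3, y=0), (x=4, y=1), (x=5, y=2), (x=4, y=3)  <- goal reached here
One shortest path (4 moves): (x=1, y=2) -> (x=2, y=2) -> (x=3, y=2) -> (x=4, y=2) -> (x=5, y=2)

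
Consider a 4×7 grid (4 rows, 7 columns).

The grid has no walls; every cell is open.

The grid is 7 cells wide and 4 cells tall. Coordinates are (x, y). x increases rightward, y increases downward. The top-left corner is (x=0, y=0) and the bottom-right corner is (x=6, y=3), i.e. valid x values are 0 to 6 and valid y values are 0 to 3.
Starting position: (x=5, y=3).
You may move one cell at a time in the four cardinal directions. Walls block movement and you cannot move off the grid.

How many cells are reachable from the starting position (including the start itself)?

Answer: Reachable cells: 28

Derivation:
BFS flood-fill from (x=5, y=3):
  Distance 0: (x=5, y=3)
  Distance 1: (x=5, y=2), (x=4, y=3), (x=6, y=3)
  Distance 2: (x=5, y=1), (x=4, y=2), (x=6, y=2), (x=3, y=3)
  Distance 3: (x=5, y=0), (x=4, y=1), (x=6, y=1), (x=3, y=2), (x=2, y=3)
  Distance 4: (x=4, y=0), (x=6, y=0), (x=3, y=1), (x=2, y=2), (x=1, y=3)
  Distance 5: (x=3, y=0), (x=2, y=1), (x=1, y=2), (x=0, y=3)
  Distance 6: (x=2, y=0), (x=1, y=1), (x=0, y=2)
  Distance 7: (x=1, y=0), (x=0, y=1)
  Distance 8: (x=0, y=0)
Total reachable: 28 (grid has 28 open cells total)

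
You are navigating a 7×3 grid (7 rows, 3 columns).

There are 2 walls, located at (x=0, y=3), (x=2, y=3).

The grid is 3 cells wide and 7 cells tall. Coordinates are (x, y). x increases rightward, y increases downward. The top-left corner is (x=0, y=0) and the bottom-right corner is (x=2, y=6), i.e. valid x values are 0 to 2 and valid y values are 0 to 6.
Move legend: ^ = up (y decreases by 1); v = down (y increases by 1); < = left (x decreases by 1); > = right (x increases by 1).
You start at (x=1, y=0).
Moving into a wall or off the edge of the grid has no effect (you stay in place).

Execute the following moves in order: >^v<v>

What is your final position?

Start: (x=1, y=0)
  > (right): (x=1, y=0) -> (x=2, y=0)
  ^ (up): blocked, stay at (x=2, y=0)
  v (down): (x=2, y=0) -> (x=2, y=1)
  < (left): (x=2, y=1) -> (x=1, y=1)
  v (down): (x=1, y=1) -> (x=1, y=2)
  > (right): (x=1, y=2) -> (x=2, y=2)
Final: (x=2, y=2)

Answer: Final position: (x=2, y=2)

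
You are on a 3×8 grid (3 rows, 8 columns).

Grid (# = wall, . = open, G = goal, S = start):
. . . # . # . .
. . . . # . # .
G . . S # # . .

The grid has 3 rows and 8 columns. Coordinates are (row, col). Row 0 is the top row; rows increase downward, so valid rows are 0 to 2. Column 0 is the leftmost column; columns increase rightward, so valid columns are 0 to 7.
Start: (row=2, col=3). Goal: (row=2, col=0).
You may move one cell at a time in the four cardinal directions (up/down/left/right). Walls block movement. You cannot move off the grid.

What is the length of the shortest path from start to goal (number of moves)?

BFS from (row=2, col=3) until reaching (row=2, col=0):
  Distance 0: (row=2, col=3)
  Distance 1: (row=1, col=3), (row=2, col=2)
  Distance 2: (row=1, col=2), (row=2, col=1)
  Distance 3: (row=0, col=2), (row=1, col=1), (row=2, col=0)  <- goal reached here
One shortest path (3 moves): (row=2, col=3) -> (row=2, col=2) -> (row=2, col=1) -> (row=2, col=0)

Answer: Shortest path length: 3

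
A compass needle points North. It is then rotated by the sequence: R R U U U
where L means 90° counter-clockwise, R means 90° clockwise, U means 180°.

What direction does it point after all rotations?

Start: North
  R (right (90° clockwise)) -> East
  R (right (90° clockwise)) -> South
  U (U-turn (180°)) -> North
  U (U-turn (180°)) -> South
  U (U-turn (180°)) -> North
Final: North

Answer: Final heading: North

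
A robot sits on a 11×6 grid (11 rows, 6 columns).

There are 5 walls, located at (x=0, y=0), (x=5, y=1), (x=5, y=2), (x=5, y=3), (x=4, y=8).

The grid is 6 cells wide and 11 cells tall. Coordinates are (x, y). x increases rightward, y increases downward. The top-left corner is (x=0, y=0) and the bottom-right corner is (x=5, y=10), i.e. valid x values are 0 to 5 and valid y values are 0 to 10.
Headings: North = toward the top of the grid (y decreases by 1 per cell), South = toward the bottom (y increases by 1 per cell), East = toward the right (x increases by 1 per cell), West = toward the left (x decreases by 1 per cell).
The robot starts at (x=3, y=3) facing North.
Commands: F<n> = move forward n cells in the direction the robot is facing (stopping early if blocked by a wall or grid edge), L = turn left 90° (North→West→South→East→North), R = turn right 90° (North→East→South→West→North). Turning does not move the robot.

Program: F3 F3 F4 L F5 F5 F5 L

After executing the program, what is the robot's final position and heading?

Start: (x=3, y=3), facing North
  F3: move forward 3, now at (x=3, y=0)
  F3: move forward 0/3 (blocked), now at (x=3, y=0)
  F4: move forward 0/4 (blocked), now at (x=3, y=0)
  L: turn left, now facing West
  F5: move forward 2/5 (blocked), now at (x=1, y=0)
  F5: move forward 0/5 (blocked), now at (x=1, y=0)
  F5: move forward 0/5 (blocked), now at (x=1, y=0)
  L: turn left, now facing South
Final: (x=1, y=0), facing South

Answer: Final position: (x=1, y=0), facing South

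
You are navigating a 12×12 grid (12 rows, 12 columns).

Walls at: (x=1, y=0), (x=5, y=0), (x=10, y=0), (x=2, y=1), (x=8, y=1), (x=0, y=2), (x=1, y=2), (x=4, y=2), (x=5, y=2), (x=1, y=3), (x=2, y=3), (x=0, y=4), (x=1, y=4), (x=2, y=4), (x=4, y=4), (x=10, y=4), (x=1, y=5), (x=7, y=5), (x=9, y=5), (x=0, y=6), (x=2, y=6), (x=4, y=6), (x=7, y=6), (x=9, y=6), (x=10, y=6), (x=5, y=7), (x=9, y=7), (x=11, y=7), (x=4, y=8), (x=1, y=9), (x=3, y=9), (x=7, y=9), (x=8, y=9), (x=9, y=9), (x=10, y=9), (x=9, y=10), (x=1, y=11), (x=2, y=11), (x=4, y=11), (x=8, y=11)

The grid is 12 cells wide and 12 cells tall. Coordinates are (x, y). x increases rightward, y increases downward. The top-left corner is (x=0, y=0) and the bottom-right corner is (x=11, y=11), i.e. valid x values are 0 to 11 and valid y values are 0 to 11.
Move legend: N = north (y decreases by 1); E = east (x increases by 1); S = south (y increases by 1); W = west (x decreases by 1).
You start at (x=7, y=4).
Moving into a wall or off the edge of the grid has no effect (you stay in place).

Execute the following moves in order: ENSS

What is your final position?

Answer: Final position: (x=8, y=5)

Derivation:
Start: (x=7, y=4)
  E (east): (x=7, y=4) -> (x=8, y=4)
  N (north): (x=8, y=4) -> (x=8, y=3)
  S (south): (x=8, y=3) -> (x=8, y=4)
  S (south): (x=8, y=4) -> (x=8, y=5)
Final: (x=8, y=5)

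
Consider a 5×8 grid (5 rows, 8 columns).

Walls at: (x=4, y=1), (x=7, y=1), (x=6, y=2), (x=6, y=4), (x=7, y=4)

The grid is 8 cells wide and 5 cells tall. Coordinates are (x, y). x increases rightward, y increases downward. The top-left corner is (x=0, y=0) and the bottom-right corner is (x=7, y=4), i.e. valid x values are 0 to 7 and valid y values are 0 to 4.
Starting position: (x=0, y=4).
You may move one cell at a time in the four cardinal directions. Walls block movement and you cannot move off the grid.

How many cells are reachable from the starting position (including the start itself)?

BFS flood-fill from (x=0, y=4):
  Distance 0: (x=0, y=4)
  Distance 1: (x=0, y=3), (x=1, y=4)
  Distance 2: (x=0, y=2), (x=1, y=3), (x=2, y=4)
  Distance 3: (x=0, y=1), (x=1, y=2), (x=2, y=3), (x=3, y=4)
  Distance 4: (x=0, y=0), (x=1, y=1), (x=2, y=2), (x=3, y=3), (x=4, y=4)
  Distance 5: (x=1, y=0), (x=2, y=1), (x=3, y=2), (x=4, y=3), (x=5, y=4)
  Distance 6: (x=2, y=0), (x=3, y=1), (x=4, y=2), (x=5, y=3)
  Distance 7: (x=3, y=0), (x=5, y=2), (x=6, y=3)
  Distance 8: (x=4, y=0), (x=5, y=1), (x=7, y=3)
  Distance 9: (x=5, y=0), (x=6, y=1), (x=7, y=2)
  Distance 10: (x=6, y=0)
  Distance 11: (x=7, y=0)
Total reachable: 35 (grid has 35 open cells total)

Answer: Reachable cells: 35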